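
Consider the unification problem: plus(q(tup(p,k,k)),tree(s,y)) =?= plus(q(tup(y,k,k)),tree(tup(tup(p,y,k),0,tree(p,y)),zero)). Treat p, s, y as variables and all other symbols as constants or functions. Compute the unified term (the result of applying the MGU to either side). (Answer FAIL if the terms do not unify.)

plus(q(tup(zero,k,k)),tree(tup(tup(zero,zero,k),0,tree(zero,zero)),zero))

Decompose plus/2: q(tup(p,k,k)) =?= q(tup(y,k,k)),  tree(s,y) =?= tree(tup(tup(p,y,k),0,tree(p,y)),zero).
Decompose q/1: tup(p,k,k) =?= tup(y,k,k).
Decompose tup/3: p =?= y,  k =?= k,  k =?= k.
Bind p := y; substituting into the one remaining equation that mentions p gives: tree(s,y) =?= tree(tup(tup(y,y,k),0,tree(y,y)),zero).
Delete trivial equation k =?= k.
Delete trivial equation k =?= k.
Decompose tree/2: s =?= tup(tup(y,y,k),0,tree(y,y)),  y =?= zero.
Bind s := tup(tup(y,y,k),0,tree(y,y)); no other remaining equation mentions s.
Bind y := zero. Substituting into the earlier bindings gives p := zero, s := tup(tup(zero,zero,k),0,tree(zero,zero)).
Applying the MGU to either side gives plus(q(tup(zero,k,k)),tree(tup(tup(zero,zero,k),0,tree(zero,zero)),zero)).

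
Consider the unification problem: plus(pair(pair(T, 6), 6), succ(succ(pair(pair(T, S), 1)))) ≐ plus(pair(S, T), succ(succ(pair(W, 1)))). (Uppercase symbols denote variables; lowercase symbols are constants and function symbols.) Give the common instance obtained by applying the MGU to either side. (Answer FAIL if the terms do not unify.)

Decompose plus/2: pair(pair(T, 6), 6) ≐ pair(S, T),  succ(succ(pair(pair(T, S), 1))) ≐ succ(succ(pair(W, 1))).
Decompose pair/2: pair(T, 6) ≐ S,  6 ≐ T.
Bind S := pair(T, 6); substituting into the one remaining equation that mentions S gives: succ(succ(pair(pair(T, pair(T, 6)), 1))) ≐ succ(succ(pair(W, 1))).
Bind T := 6; substituting into the remaining equation gives: succ(succ(pair(pair(6, pair(6, 6)), 1))) ≐ succ(succ(pair(W, 1))). Substituting into the earlier binding gives S := pair(6, 6).
Decompose succ/1: succ(pair(pair(6, pair(6, 6)), 1)) ≐ succ(pair(W, 1)).
Decompose succ/1: pair(pair(6, pair(6, 6)), 1) ≐ pair(W, 1).
Decompose pair/2: pair(6, pair(6, 6)) ≐ W,  1 ≐ 1.
Bind W := pair(6, pair(6, 6)); no other remaining equation mentions W.
Delete trivial equation 1 ≐ 1.
Applying the MGU to either side gives plus(pair(pair(6, 6), 6), succ(succ(pair(pair(6, pair(6, 6)), 1)))).

plus(pair(pair(6, 6), 6), succ(succ(pair(pair(6, pair(6, 6)), 1))))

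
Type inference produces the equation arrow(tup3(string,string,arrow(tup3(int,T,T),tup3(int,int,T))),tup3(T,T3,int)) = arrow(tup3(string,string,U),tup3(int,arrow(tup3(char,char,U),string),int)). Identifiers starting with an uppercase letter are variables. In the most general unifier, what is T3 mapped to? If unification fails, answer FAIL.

Decompose arrow/2: tup3(string,string,arrow(tup3(int,T,T),tup3(int,int,T))) = tup3(string,string,U),  tup3(T,T3,int) = tup3(int,arrow(tup3(char,char,U),string),int).
Decompose tup3/3: string = string,  string = string,  arrow(tup3(int,T,T),tup3(int,int,T)) = U.
Delete trivial equation string = string.
Delete trivial equation string = string.
Bind U := arrow(tup3(int,T,T),tup3(int,int,T)); substituting into the remaining equation gives: tup3(T,T3,int) = tup3(int,arrow(tup3(char,char,arrow(tup3(int,T,T),tup3(int,int,T))),string),int).
Decompose tup3/3: T = int,  T3 = arrow(tup3(char,char,arrow(tup3(int,T,T),tup3(int,int,T))),string),  int = int.
Bind T := int; substituting into the one remaining equation that mentions T gives: T3 = arrow(tup3(char,char,arrow(tup3(int,int,int),tup3(int,int,int))),string). Substituting into the earlier binding gives U := arrow(tup3(int,int,int),tup3(int,int,int)).
Bind T3 := arrow(tup3(char,char,arrow(tup3(int,int,int),tup3(int,int,int))),string); no other remaining equation mentions T3.
Delete trivial equation int = int.
MGU = { U -> arrow(tup3(int,int,int),tup3(int,int,int)), T -> int, T3 -> arrow(tup3(char,char,arrow(tup3(int,int,int),tup3(int,int,int))),string) }, so T3 -> arrow(tup3(char,char,arrow(tup3(int,int,int),tup3(int,int,int))),string).

arrow(tup3(char,char,arrow(tup3(int,int,int),tup3(int,int,int))),string)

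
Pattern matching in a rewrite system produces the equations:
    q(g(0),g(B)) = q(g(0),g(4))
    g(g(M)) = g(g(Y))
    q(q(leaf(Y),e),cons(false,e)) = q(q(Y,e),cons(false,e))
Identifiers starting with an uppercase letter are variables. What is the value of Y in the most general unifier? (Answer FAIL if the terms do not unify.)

Decompose q/2: g(0) = g(0),  g(B) = g(4).
Delete trivial equation g(0) = g(0).
Decompose g/1: B = 4.
Bind B := 4; no other remaining equation mentions B.
Decompose g/1: g(M) = g(Y).
Decompose g/1: M = Y.
Bind M := Y; no other remaining equation mentions M.
Decompose q/2: q(leaf(Y),e) = q(Y,e),  cons(false,e) = cons(false,e).
Decompose q/2: leaf(Y) = Y,  e = e.
Occurs check fails: Y occurs in leaf(Y); the equation Y = leaf(Y) has no finite solution.

FAIL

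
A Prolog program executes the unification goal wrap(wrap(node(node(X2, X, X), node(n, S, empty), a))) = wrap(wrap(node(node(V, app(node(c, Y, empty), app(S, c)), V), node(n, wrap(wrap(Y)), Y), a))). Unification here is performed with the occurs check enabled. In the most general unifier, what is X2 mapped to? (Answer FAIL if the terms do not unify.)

app(node(c, empty, empty), app(wrap(wrap(empty)), c))

Decompose wrap/1: wrap(node(node(X2, X, X), node(n, S, empty), a)) = wrap(node(node(V, app(node(c, Y, empty), app(S, c)), V), node(n, wrap(wrap(Y)), Y), a)).
Decompose wrap/1: node(node(X2, X, X), node(n, S, empty), a) = node(node(V, app(node(c, Y, empty), app(S, c)), V), node(n, wrap(wrap(Y)), Y), a).
Decompose node/3: node(X2, X, X) = node(V, app(node(c, Y, empty), app(S, c)), V),  node(n, S, empty) = node(n, wrap(wrap(Y)), Y),  a = a.
Decompose node/3: X2 = V,  X = app(node(c, Y, empty), app(S, c)),  X = V.
Bind X2 := V; no other remaining equation mentions X2.
Bind X := app(node(c, Y, empty), app(S, c)); substituting into the one remaining equation that mentions X gives: app(node(c, Y, empty), app(S, c)) = V.
Bind V := app(node(c, Y, empty), app(S, c)); no other remaining equation mentions V. Substituting into the earlier binding gives X2 := app(node(c, Y, empty), app(S, c)).
Decompose node/3: n = n,  S = wrap(wrap(Y)),  empty = Y.
Delete trivial equation n = n.
Bind S := wrap(wrap(Y)); no other remaining equation mentions S. Substituting into the earlier bindings gives X2 := app(node(c, Y, empty), app(wrap(wrap(Y)), c)), X := app(node(c, Y, empty), app(wrap(wrap(Y)), c)), V := app(node(c, Y, empty), app(wrap(wrap(Y)), c)).
Bind Y := empty; no other remaining equation mentions Y. Substituting into the earlier bindings gives X2 := app(node(c, empty, empty), app(wrap(wrap(empty)), c)), X := app(node(c, empty, empty), app(wrap(wrap(empty)), c)), V := app(node(c, empty, empty), app(wrap(wrap(empty)), c)), S := wrap(wrap(empty)).
Delete trivial equation a = a.
MGU = { X2 ↦ app(node(c, empty, empty), app(wrap(wrap(empty)), c)), X ↦ app(node(c, empty, empty), app(wrap(wrap(empty)), c)), V ↦ app(node(c, empty, empty), app(wrap(wrap(empty)), c)), S ↦ wrap(wrap(empty)), Y ↦ empty }, so X2 ↦ app(node(c, empty, empty), app(wrap(wrap(empty)), c)).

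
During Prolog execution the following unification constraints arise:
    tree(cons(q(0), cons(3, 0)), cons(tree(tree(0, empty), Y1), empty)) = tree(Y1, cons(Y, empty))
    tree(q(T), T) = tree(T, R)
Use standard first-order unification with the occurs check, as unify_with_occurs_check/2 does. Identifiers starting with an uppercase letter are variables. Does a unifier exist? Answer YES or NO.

Decompose tree/2: cons(q(0), cons(3, 0)) = Y1,  cons(tree(tree(0, empty), Y1), empty) = cons(Y, empty).
Bind Y1 := cons(q(0), cons(3, 0)); substituting into the one remaining equation that mentions Y1 gives: cons(tree(tree(0, empty), cons(q(0), cons(3, 0))), empty) = cons(Y, empty).
Decompose cons/2: tree(tree(0, empty), cons(q(0), cons(3, 0))) = Y,  empty = empty.
Bind Y := tree(tree(0, empty), cons(q(0), cons(3, 0))); no other remaining equation mentions Y.
Delete trivial equation empty = empty.
Decompose tree/2: q(T) = T,  T = R.
Occurs check fails: T occurs in q(T); the equation T = q(T) has no finite solution.

NO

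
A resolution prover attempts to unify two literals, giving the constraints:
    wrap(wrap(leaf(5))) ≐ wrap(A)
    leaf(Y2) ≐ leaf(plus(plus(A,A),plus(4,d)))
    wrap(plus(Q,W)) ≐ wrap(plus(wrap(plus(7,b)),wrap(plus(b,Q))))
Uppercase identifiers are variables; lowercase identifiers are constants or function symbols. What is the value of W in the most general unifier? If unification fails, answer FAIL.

wrap(plus(b,wrap(plus(7,b))))

Decompose wrap/1: wrap(leaf(5)) ≐ A.
Bind A := wrap(leaf(5)); substituting into the one remaining equation that mentions A gives: leaf(Y2) ≐ leaf(plus(plus(wrap(leaf(5)),wrap(leaf(5))),plus(4,d))).
Decompose leaf/1: Y2 ≐ plus(plus(wrap(leaf(5)),wrap(leaf(5))),plus(4,d)).
Bind Y2 := plus(plus(wrap(leaf(5)),wrap(leaf(5))),plus(4,d)); no other remaining equation mentions Y2.
Decompose wrap/1: plus(Q,W) ≐ plus(wrap(plus(7,b)),wrap(plus(b,Q))).
Decompose plus/2: Q ≐ wrap(plus(7,b)),  W ≐ wrap(plus(b,Q)).
Bind Q := wrap(plus(7,b)); substituting into the remaining equation gives: W ≐ wrap(plus(b,wrap(plus(7,b)))).
Bind W := wrap(plus(b,wrap(plus(7,b)))).
MGU = { A ↦ wrap(leaf(5)), Y2 ↦ plus(plus(wrap(leaf(5)),wrap(leaf(5))),plus(4,d)), Q ↦ wrap(plus(7,b)), W ↦ wrap(plus(b,wrap(plus(7,b)))) }, so W ↦ wrap(plus(b,wrap(plus(7,b)))).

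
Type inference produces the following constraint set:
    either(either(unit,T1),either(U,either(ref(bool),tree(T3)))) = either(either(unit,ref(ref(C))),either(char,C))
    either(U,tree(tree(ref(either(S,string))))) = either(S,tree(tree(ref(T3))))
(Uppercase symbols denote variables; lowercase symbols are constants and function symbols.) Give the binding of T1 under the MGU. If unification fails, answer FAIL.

ref(ref(either(ref(bool),tree(either(char,string)))))

Decompose either/2: either(unit,T1) = either(unit,ref(ref(C))),  either(U,either(ref(bool),tree(T3))) = either(char,C).
Decompose either/2: unit = unit,  T1 = ref(ref(C)).
Delete trivial equation unit = unit.
Bind T1 := ref(ref(C)); no other remaining equation mentions T1.
Decompose either/2: U = char,  either(ref(bool),tree(T3)) = C.
Bind U := char; substituting into the one remaining equation that mentions U gives: either(char,tree(tree(ref(either(S,string))))) = either(S,tree(tree(ref(T3)))).
Bind C := either(ref(bool),tree(T3)); no other remaining equation mentions C. Substituting into the earlier binding gives T1 := ref(ref(either(ref(bool),tree(T3)))).
Decompose either/2: char = S,  tree(tree(ref(either(S,string)))) = tree(tree(ref(T3))).
Bind S := char; substituting into the remaining equation gives: tree(tree(ref(either(char,string)))) = tree(tree(ref(T3))).
Decompose tree/1: tree(ref(either(char,string))) = tree(ref(T3)).
Decompose tree/1: ref(either(char,string)) = ref(T3).
Decompose ref/1: either(char,string) = T3.
Bind T3 := either(char,string). Substituting into the earlier bindings gives T1 := ref(ref(either(ref(bool),tree(either(char,string))))), C := either(ref(bool),tree(either(char,string))).
MGU = { T1 := ref(ref(either(ref(bool),tree(either(char,string))))), U := char, C := either(ref(bool),tree(either(char,string))), S := char, T3 := either(char,string) }, so T1 := ref(ref(either(ref(bool),tree(either(char,string))))).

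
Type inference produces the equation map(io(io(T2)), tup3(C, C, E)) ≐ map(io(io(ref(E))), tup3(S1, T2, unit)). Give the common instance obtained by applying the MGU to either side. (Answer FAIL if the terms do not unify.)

map(io(io(ref(unit))), tup3(ref(unit), ref(unit), unit))

Decompose map/2: io(io(T2)) ≐ io(io(ref(E))),  tup3(C, C, E) ≐ tup3(S1, T2, unit).
Decompose io/1: io(T2) ≐ io(ref(E)).
Decompose io/1: T2 ≐ ref(E).
Bind T2 := ref(E); substituting into the remaining equation gives: tup3(C, C, E) ≐ tup3(S1, ref(E), unit).
Decompose tup3/3: C ≐ S1,  C ≐ ref(E),  E ≐ unit.
Bind C := S1; substituting into the one remaining equation that mentions C gives: S1 ≐ ref(E).
Bind S1 := ref(E); no other remaining equation mentions S1. Substituting into the earlier binding gives C := ref(E).
Bind E := unit. Substituting into the earlier bindings gives T2 := ref(unit), C := ref(unit), S1 := ref(unit).
Applying the MGU to either side gives map(io(io(ref(unit))), tup3(ref(unit), ref(unit), unit)).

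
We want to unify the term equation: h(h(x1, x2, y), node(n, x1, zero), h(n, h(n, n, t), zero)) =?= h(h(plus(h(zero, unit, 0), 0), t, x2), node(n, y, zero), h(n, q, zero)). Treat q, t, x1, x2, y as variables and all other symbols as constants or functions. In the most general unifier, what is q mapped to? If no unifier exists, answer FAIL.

h(n, n, plus(h(zero, unit, 0), 0))

Decompose h/3: h(x1, x2, y) =?= h(plus(h(zero, unit, 0), 0), t, x2),  node(n, x1, zero) =?= node(n, y, zero),  h(n, h(n, n, t), zero) =?= h(n, q, zero).
Decompose h/3: x1 =?= plus(h(zero, unit, 0), 0),  x2 =?= t,  y =?= x2.
Bind x1 := plus(h(zero, unit, 0), 0); substituting into the one remaining equation that mentions x1 gives: node(n, plus(h(zero, unit, 0), 0), zero) =?= node(n, y, zero).
Bind x2 := t; substituting into the one remaining equation that mentions x2 gives: y =?= t.
Bind y := t; substituting into the one remaining equation that mentions y gives: node(n, plus(h(zero, unit, 0), 0), zero) =?= node(n, t, zero).
Decompose node/3: n =?= n,  plus(h(zero, unit, 0), 0) =?= t,  zero =?= zero.
Delete trivial equation n =?= n.
Bind t := plus(h(zero, unit, 0), 0); substituting into the one remaining equation that mentions t gives: h(n, h(n, n, plus(h(zero, unit, 0), 0)), zero) =?= h(n, q, zero). Substituting into the earlier bindings gives x2 := plus(h(zero, unit, 0), 0), y := plus(h(zero, unit, 0), 0).
Delete trivial equation zero =?= zero.
Decompose h/3: n =?= n,  h(n, n, plus(h(zero, unit, 0), 0)) =?= q,  zero =?= zero.
Delete trivial equation n =?= n.
Bind q := h(n, n, plus(h(zero, unit, 0), 0)); no other remaining equation mentions q.
Delete trivial equation zero =?= zero.
MGU = { x1 -> plus(h(zero, unit, 0), 0), x2 -> plus(h(zero, unit, 0), 0), y -> plus(h(zero, unit, 0), 0), t -> plus(h(zero, unit, 0), 0), q -> h(n, n, plus(h(zero, unit, 0), 0)) }, so q -> h(n, n, plus(h(zero, unit, 0), 0)).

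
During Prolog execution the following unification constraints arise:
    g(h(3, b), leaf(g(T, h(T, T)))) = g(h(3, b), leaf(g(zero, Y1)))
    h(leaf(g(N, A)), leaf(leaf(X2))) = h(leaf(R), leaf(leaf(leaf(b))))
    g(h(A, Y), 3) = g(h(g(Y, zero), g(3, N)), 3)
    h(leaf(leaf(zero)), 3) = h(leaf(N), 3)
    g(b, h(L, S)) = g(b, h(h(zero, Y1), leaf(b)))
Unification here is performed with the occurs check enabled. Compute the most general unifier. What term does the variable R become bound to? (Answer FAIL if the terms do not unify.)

Decompose g/2: h(3, b) = h(3, b),  leaf(g(T, h(T, T))) = leaf(g(zero, Y1)).
Delete trivial equation h(3, b) = h(3, b).
Decompose leaf/1: g(T, h(T, T)) = g(zero, Y1).
Decompose g/2: T = zero,  h(T, T) = Y1.
Bind T := zero; substituting into the one remaining equation that mentions T gives: h(zero, zero) = Y1.
Bind Y1 := h(zero, zero); substituting into the one remaining equation that mentions Y1 gives: g(b, h(L, S)) = g(b, h(h(zero, h(zero, zero)), leaf(b))).
Decompose h/2: leaf(g(N, A)) = leaf(R),  leaf(leaf(X2)) = leaf(leaf(leaf(b))).
Decompose leaf/1: g(N, A) = R.
Bind R := g(N, A); no other remaining equation mentions R.
Decompose leaf/1: leaf(X2) = leaf(leaf(b)).
Decompose leaf/1: X2 = leaf(b).
Bind X2 := leaf(b); no other remaining equation mentions X2.
Decompose g/2: h(A, Y) = h(g(Y, zero), g(3, N)),  3 = 3.
Decompose h/2: A = g(Y, zero),  Y = g(3, N).
Bind A := g(Y, zero); no other remaining equation mentions A. Substituting into the earlier binding gives R := g(N, g(Y, zero)).
Bind Y := g(3, N); no other remaining equation mentions Y. Substituting into the earlier bindings gives R := g(N, g(g(3, N), zero)), A := g(g(3, N), zero).
Delete trivial equation 3 = 3.
Decompose h/2: leaf(leaf(zero)) = leaf(N),  3 = 3.
Decompose leaf/1: leaf(zero) = N.
Bind N := leaf(zero); no other remaining equation mentions N. Substituting into the earlier bindings gives R := g(leaf(zero), g(g(3, leaf(zero)), zero)), A := g(g(3, leaf(zero)), zero), Y := g(3, leaf(zero)).
Delete trivial equation 3 = 3.
Decompose g/2: b = b,  h(L, S) = h(h(zero, h(zero, zero)), leaf(b)).
Delete trivial equation b = b.
Decompose h/2: L = h(zero, h(zero, zero)),  S = leaf(b).
Bind L := h(zero, h(zero, zero)); no other remaining equation mentions L.
Bind S := leaf(b).
MGU = { T ↦ zero, Y1 ↦ h(zero, zero), R ↦ g(leaf(zero), g(g(3, leaf(zero)), zero)), X2 ↦ leaf(b), A ↦ g(g(3, leaf(zero)), zero), Y ↦ g(3, leaf(zero)), N ↦ leaf(zero), L ↦ h(zero, h(zero, zero)), S ↦ leaf(b) }, so R ↦ g(leaf(zero), g(g(3, leaf(zero)), zero)).

g(leaf(zero), g(g(3, leaf(zero)), zero))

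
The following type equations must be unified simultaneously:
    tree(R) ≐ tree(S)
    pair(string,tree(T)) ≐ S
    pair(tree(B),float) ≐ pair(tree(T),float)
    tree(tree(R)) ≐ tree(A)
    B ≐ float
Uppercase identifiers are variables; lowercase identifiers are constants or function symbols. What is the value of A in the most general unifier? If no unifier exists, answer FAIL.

tree(pair(string,tree(float)))

Decompose tree/1: R ≐ S.
Bind R := S; substituting into the one remaining equation that mentions R gives: tree(tree(S)) ≐ tree(A).
Bind S := pair(string,tree(T)); substituting into the one remaining equation that mentions S gives: tree(tree(pair(string,tree(T)))) ≐ tree(A). Substituting into the earlier binding gives R := pair(string,tree(T)).
Decompose pair/2: tree(B) ≐ tree(T),  float ≐ float.
Decompose tree/1: B ≐ T.
Bind B := T; substituting into the one remaining equation that mentions B gives: T ≐ float.
Delete trivial equation float ≐ float.
Decompose tree/1: tree(pair(string,tree(T))) ≐ A.
Bind A := tree(pair(string,tree(T))); no other remaining equation mentions A.
Bind T := float. Substituting into the earlier bindings gives R := pair(string,tree(float)), S := pair(string,tree(float)), B := float, A := tree(pair(string,tree(float))).
MGU = { R ↦ pair(string,tree(float)), S ↦ pair(string,tree(float)), B ↦ float, A ↦ tree(pair(string,tree(float))), T ↦ float }, so A ↦ tree(pair(string,tree(float))).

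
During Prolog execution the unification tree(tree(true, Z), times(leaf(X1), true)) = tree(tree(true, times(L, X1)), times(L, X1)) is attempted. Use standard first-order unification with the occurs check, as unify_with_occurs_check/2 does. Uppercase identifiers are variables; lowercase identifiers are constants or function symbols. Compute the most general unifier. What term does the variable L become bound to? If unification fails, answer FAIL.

leaf(true)

Decompose tree/2: tree(true, Z) = tree(true, times(L, X1)),  times(leaf(X1), true) = times(L, X1).
Decompose tree/2: true = true,  Z = times(L, X1).
Delete trivial equation true = true.
Bind Z := times(L, X1); no other remaining equation mentions Z.
Decompose times/2: leaf(X1) = L,  true = X1.
Bind L := leaf(X1); no other remaining equation mentions L. Substituting into the earlier binding gives Z := times(leaf(X1), X1).
Bind X1 := true. Substituting into the earlier bindings gives Z := times(leaf(true), true), L := leaf(true).
MGU = { Z ↦ times(leaf(true), true), L ↦ leaf(true), X1 ↦ true }, so L ↦ leaf(true).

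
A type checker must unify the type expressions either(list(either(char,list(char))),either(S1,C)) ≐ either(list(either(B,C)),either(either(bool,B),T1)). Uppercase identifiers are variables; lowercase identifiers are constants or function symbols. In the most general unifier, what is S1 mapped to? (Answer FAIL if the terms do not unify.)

Decompose either/2: list(either(char,list(char))) ≐ list(either(B,C)),  either(S1,C) ≐ either(either(bool,B),T1).
Decompose list/1: either(char,list(char)) ≐ either(B,C).
Decompose either/2: char ≐ B,  list(char) ≐ C.
Bind B := char; substituting into the one remaining equation that mentions B gives: either(S1,C) ≐ either(either(bool,char),T1).
Bind C := list(char); substituting into the remaining equation gives: either(S1,list(char)) ≐ either(either(bool,char),T1).
Decompose either/2: S1 ≐ either(bool,char),  list(char) ≐ T1.
Bind S1 := either(bool,char); no other remaining equation mentions S1.
Bind T1 := list(char).
MGU = { B := char, C := list(char), S1 := either(bool,char), T1 := list(char) }, so S1 := either(bool,char).

either(bool,char)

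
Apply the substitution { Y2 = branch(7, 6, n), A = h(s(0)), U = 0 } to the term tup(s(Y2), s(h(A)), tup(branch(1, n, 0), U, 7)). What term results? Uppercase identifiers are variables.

tup(s(branch(7, 6, n)), s(h(h(s(0)))), tup(branch(1, n, 0), 0, 7))

Replace each occurrence of Y2 with branch(7, 6, n).
Replace each occurrence of A with h(s(0)).
Replace each occurrence of U with 0.
Result: tup(s(branch(7, 6, n)), s(h(h(s(0)))), tup(branch(1, n, 0), 0, 7)).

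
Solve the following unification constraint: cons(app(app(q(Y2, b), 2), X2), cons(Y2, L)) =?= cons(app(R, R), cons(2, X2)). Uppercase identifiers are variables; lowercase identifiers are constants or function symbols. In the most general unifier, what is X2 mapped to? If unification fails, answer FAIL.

Decompose cons/2: app(app(q(Y2, b), 2), X2) =?= app(R, R),  cons(Y2, L) =?= cons(2, X2).
Decompose app/2: app(q(Y2, b), 2) =?= R,  X2 =?= R.
Bind R := app(q(Y2, b), 2); substituting into the one remaining equation that mentions R gives: X2 =?= app(q(Y2, b), 2).
Bind X2 := app(q(Y2, b), 2); substituting into the remaining equation gives: cons(Y2, L) =?= cons(2, app(q(Y2, b), 2)).
Decompose cons/2: Y2 =?= 2,  L =?= app(q(Y2, b), 2).
Bind Y2 := 2; substituting into the remaining equation gives: L =?= app(q(2, b), 2). Substituting into the earlier bindings gives R := app(q(2, b), 2), X2 := app(q(2, b), 2).
Bind L := app(q(2, b), 2).
MGU = { R -> app(q(2, b), 2), X2 -> app(q(2, b), 2), Y2 -> 2, L -> app(q(2, b), 2) }, so X2 -> app(q(2, b), 2).

app(q(2, b), 2)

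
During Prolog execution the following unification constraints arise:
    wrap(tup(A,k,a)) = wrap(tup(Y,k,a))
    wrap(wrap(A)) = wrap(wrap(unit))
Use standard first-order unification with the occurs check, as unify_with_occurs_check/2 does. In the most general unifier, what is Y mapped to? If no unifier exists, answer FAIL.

unit

Decompose wrap/1: tup(A,k,a) = tup(Y,k,a).
Decompose tup/3: A = Y,  k = k,  a = a.
Bind A := Y; substituting into the one remaining equation that mentions A gives: wrap(wrap(Y)) = wrap(wrap(unit)).
Delete trivial equation k = k.
Delete trivial equation a = a.
Decompose wrap/1: wrap(Y) = wrap(unit).
Decompose wrap/1: Y = unit.
Bind Y := unit. Substituting into the earlier binding gives A := unit.
MGU = { A ↦ unit, Y ↦ unit }, so Y ↦ unit.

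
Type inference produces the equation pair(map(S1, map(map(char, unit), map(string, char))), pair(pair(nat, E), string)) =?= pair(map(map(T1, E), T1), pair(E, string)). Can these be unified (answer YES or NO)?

NO

Decompose pair/2: map(S1, map(map(char, unit), map(string, char))) =?= map(map(T1, E), T1),  pair(pair(nat, E), string) =?= pair(E, string).
Decompose map/2: S1 =?= map(T1, E),  map(map(char, unit), map(string, char)) =?= T1.
Bind S1 := map(T1, E); no other remaining equation mentions S1.
Bind T1 := map(map(char, unit), map(string, char)); no other remaining equation mentions T1. Substituting into the earlier binding gives S1 := map(map(map(char, unit), map(string, char)), E).
Decompose pair/2: pair(nat, E) =?= E,  string =?= string.
Occurs check fails: E occurs in pair(nat, E); the equation E =?= pair(nat, E) has no finite solution.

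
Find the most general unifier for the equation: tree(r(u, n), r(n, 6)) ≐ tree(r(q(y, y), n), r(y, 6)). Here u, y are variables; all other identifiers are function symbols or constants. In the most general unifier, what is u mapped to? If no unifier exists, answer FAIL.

q(n, n)

Decompose tree/2: r(u, n) ≐ r(q(y, y), n),  r(n, 6) ≐ r(y, 6).
Decompose r/2: u ≐ q(y, y),  n ≐ n.
Bind u := q(y, y); no other remaining equation mentions u.
Delete trivial equation n ≐ n.
Decompose r/2: n ≐ y,  6 ≐ 6.
Bind y := n; no other remaining equation mentions y. Substituting into the earlier binding gives u := q(n, n).
Delete trivial equation 6 ≐ 6.
MGU = { u := q(n, n), y := n }, so u := q(n, n).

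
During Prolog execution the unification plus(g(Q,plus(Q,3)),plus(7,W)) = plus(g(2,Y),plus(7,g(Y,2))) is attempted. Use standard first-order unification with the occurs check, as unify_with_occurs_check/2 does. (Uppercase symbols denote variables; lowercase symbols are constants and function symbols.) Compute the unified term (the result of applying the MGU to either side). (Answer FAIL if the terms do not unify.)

Decompose plus/2: g(Q,plus(Q,3)) = g(2,Y),  plus(7,W) = plus(7,g(Y,2)).
Decompose g/2: Q = 2,  plus(Q,3) = Y.
Bind Q := 2; substituting into the one remaining equation that mentions Q gives: plus(2,3) = Y.
Bind Y := plus(2,3); substituting into the remaining equation gives: plus(7,W) = plus(7,g(plus(2,3),2)).
Decompose plus/2: 7 = 7,  W = g(plus(2,3),2).
Delete trivial equation 7 = 7.
Bind W := g(plus(2,3),2).
Applying the MGU to either side gives plus(g(2,plus(2,3)),plus(7,g(plus(2,3),2))).

plus(g(2,plus(2,3)),plus(7,g(plus(2,3),2)))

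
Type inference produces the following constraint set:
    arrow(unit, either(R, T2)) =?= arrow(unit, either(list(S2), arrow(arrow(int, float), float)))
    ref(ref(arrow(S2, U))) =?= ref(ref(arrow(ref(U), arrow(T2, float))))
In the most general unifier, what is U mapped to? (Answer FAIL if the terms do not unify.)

arrow(arrow(arrow(int, float), float), float)

Decompose arrow/2: unit =?= unit,  either(R, T2) =?= either(list(S2), arrow(arrow(int, float), float)).
Delete trivial equation unit =?= unit.
Decompose either/2: R =?= list(S2),  T2 =?= arrow(arrow(int, float), float).
Bind R := list(S2); no other remaining equation mentions R.
Bind T2 := arrow(arrow(int, float), float); substituting into the remaining equation gives: ref(ref(arrow(S2, U))) =?= ref(ref(arrow(ref(U), arrow(arrow(arrow(int, float), float), float)))).
Decompose ref/1: ref(arrow(S2, U)) =?= ref(arrow(ref(U), arrow(arrow(arrow(int, float), float), float))).
Decompose ref/1: arrow(S2, U) =?= arrow(ref(U), arrow(arrow(arrow(int, float), float), float)).
Decompose arrow/2: S2 =?= ref(U),  U =?= arrow(arrow(arrow(int, float), float), float).
Bind S2 := ref(U); no other remaining equation mentions S2. Substituting into the earlier binding gives R := list(ref(U)).
Bind U := arrow(arrow(arrow(int, float), float), float). Substituting into the earlier bindings gives R := list(ref(arrow(arrow(arrow(int, float), float), float))), S2 := ref(arrow(arrow(arrow(int, float), float), float)).
MGU = { R := list(ref(arrow(arrow(arrow(int, float), float), float))), T2 := arrow(arrow(int, float), float), S2 := ref(arrow(arrow(arrow(int, float), float), float)), U := arrow(arrow(arrow(int, float), float), float) }, so U := arrow(arrow(arrow(int, float), float), float).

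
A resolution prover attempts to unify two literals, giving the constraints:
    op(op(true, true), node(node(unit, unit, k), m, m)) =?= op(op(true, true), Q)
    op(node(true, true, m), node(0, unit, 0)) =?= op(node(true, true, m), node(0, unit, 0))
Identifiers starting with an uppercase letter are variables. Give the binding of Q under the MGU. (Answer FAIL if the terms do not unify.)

Decompose op/2: op(true, true) =?= op(true, true),  node(node(unit, unit, k), m, m) =?= Q.
Delete trivial equation op(true, true) =?= op(true, true).
Bind Q := node(node(unit, unit, k), m, m); no other remaining equation mentions Q.
Delete trivial equation op(node(true, true, m), node(0, unit, 0)) =?= op(node(true, true, m), node(0, unit, 0)).
MGU = { Q -> node(node(unit, unit, k), m, m) }, so Q -> node(node(unit, unit, k), m, m).

node(node(unit, unit, k), m, m)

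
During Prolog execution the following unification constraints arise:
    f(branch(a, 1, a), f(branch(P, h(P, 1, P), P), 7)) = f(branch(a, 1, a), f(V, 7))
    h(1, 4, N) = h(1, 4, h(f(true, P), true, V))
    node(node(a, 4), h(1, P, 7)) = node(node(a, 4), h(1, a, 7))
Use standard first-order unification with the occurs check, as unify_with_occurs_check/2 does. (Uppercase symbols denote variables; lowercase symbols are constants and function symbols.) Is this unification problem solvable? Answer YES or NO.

Decompose f/2: branch(a, 1, a) = branch(a, 1, a),  f(branch(P, h(P, 1, P), P), 7) = f(V, 7).
Delete trivial equation branch(a, 1, a) = branch(a, 1, a).
Decompose f/2: branch(P, h(P, 1, P), P) = V,  7 = 7.
Bind V := branch(P, h(P, 1, P), P); substituting into the one remaining equation that mentions V gives: h(1, 4, N) = h(1, 4, h(f(true, P), true, branch(P, h(P, 1, P), P))).
Delete trivial equation 7 = 7.
Decompose h/3: 1 = 1,  4 = 4,  N = h(f(true, P), true, branch(P, h(P, 1, P), P)).
Delete trivial equation 1 = 1.
Delete trivial equation 4 = 4.
Bind N := h(f(true, P), true, branch(P, h(P, 1, P), P)); no other remaining equation mentions N.
Decompose node/2: node(a, 4) = node(a, 4),  h(1, P, 7) = h(1, a, 7).
Delete trivial equation node(a, 4) = node(a, 4).
Decompose h/3: 1 = 1,  P = a,  7 = 7.
Delete trivial equation 1 = 1.
Bind P := a; no other remaining equation mentions P. Substituting into the earlier bindings gives V := branch(a, h(a, 1, a), a), N := h(f(true, a), true, branch(a, h(a, 1, a), a)).
Delete trivial equation 7 = 7.
No equations remain and no clash or occurs-check failure arose, so a unifier exists.

YES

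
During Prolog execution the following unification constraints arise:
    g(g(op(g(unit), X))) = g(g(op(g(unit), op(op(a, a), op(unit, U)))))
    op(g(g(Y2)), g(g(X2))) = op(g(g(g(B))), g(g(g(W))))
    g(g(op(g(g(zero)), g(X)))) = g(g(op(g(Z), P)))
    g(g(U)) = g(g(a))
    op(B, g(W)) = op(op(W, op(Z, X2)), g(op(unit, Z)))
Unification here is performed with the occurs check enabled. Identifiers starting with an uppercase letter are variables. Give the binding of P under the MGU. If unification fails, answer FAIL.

g(op(op(a, a), op(unit, a)))

Decompose g/1: g(op(g(unit), X)) = g(op(g(unit), op(op(a, a), op(unit, U)))).
Decompose g/1: op(g(unit), X) = op(g(unit), op(op(a, a), op(unit, U))).
Decompose op/2: g(unit) = g(unit),  X = op(op(a, a), op(unit, U)).
Delete trivial equation g(unit) = g(unit).
Bind X := op(op(a, a), op(unit, U)); substituting into the one remaining equation that mentions X gives: g(g(op(g(g(zero)), g(op(op(a, a), op(unit, U)))))) = g(g(op(g(Z), P))).
Decompose op/2: g(g(Y2)) = g(g(g(B))),  g(g(X2)) = g(g(g(W))).
Decompose g/1: g(Y2) = g(g(B)).
Decompose g/1: Y2 = g(B).
Bind Y2 := g(B); no other remaining equation mentions Y2.
Decompose g/1: g(X2) = g(g(W)).
Decompose g/1: X2 = g(W).
Bind X2 := g(W); substituting into the one remaining equation that mentions X2 gives: op(B, g(W)) = op(op(W, op(Z, g(W))), g(op(unit, Z))).
Decompose g/1: g(op(g(g(zero)), g(op(op(a, a), op(unit, U))))) = g(op(g(Z), P)).
Decompose g/1: op(g(g(zero)), g(op(op(a, a), op(unit, U)))) = op(g(Z), P).
Decompose op/2: g(g(zero)) = g(Z),  g(op(op(a, a), op(unit, U))) = P.
Decompose g/1: g(zero) = Z.
Bind Z := g(zero); substituting into the one remaining equation that mentions Z gives: op(B, g(W)) = op(op(W, op(g(zero), g(W))), g(op(unit, g(zero)))).
Bind P := g(op(op(a, a), op(unit, U))); no other remaining equation mentions P.
Decompose g/1: g(U) = g(a).
Decompose g/1: U = a.
Bind U := a; no other remaining equation mentions U. Substituting into the earlier bindings gives X := op(op(a, a), op(unit, a)), P := g(op(op(a, a), op(unit, a))).
Decompose op/2: B = op(W, op(g(zero), g(W))),  g(W) = g(op(unit, g(zero))).
Bind B := op(W, op(g(zero), g(W))); no other remaining equation mentions B. Substituting into the earlier binding gives Y2 := g(op(W, op(g(zero), g(W)))).
Decompose g/1: W = op(unit, g(zero)).
Bind W := op(unit, g(zero)). Substituting into the earlier bindings gives Y2 := g(op(op(unit, g(zero)), op(g(zero), g(op(unit, g(zero)))))), X2 := g(op(unit, g(zero))), B := op(op(unit, g(zero)), op(g(zero), g(op(unit, g(zero))))).
MGU = { X = op(op(a, a), op(unit, a)), Y2 = g(op(op(unit, g(zero)), op(g(zero), g(op(unit, g(zero)))))), X2 = g(op(unit, g(zero))), Z = g(zero), P = g(op(op(a, a), op(unit, a))), U = a, B = op(op(unit, g(zero)), op(g(zero), g(op(unit, g(zero))))), W = op(unit, g(zero)) }, so P = g(op(op(a, a), op(unit, a))).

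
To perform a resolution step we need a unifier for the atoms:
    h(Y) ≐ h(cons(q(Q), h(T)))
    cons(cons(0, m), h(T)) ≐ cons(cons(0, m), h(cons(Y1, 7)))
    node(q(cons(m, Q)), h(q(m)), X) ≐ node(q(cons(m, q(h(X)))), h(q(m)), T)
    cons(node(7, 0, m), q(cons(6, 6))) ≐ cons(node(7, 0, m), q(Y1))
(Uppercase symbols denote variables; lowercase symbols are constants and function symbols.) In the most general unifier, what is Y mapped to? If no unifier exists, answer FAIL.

Decompose h/1: Y ≐ cons(q(Q), h(T)).
Bind Y := cons(q(Q), h(T)); no other remaining equation mentions Y.
Decompose cons/2: cons(0, m) ≐ cons(0, m),  h(T) ≐ h(cons(Y1, 7)).
Delete trivial equation cons(0, m) ≐ cons(0, m).
Decompose h/1: T ≐ cons(Y1, 7).
Bind T := cons(Y1, 7); substituting into the one remaining equation that mentions T gives: node(q(cons(m, Q)), h(q(m)), X) ≐ node(q(cons(m, q(h(X)))), h(q(m)), cons(Y1, 7)). Substituting into the earlier binding gives Y := cons(q(Q), h(cons(Y1, 7))).
Decompose node/3: q(cons(m, Q)) ≐ q(cons(m, q(h(X)))),  h(q(m)) ≐ h(q(m)),  X ≐ cons(Y1, 7).
Decompose q/1: cons(m, Q) ≐ cons(m, q(h(X))).
Decompose cons/2: m ≐ m,  Q ≐ q(h(X)).
Delete trivial equation m ≐ m.
Bind Q := q(h(X)); no other remaining equation mentions Q. Substituting into the earlier binding gives Y := cons(q(q(h(X))), h(cons(Y1, 7))).
Delete trivial equation h(q(m)) ≐ h(q(m)).
Bind X := cons(Y1, 7); no other remaining equation mentions X. Substituting into the earlier bindings gives Y := cons(q(q(h(cons(Y1, 7)))), h(cons(Y1, 7))), Q := q(h(cons(Y1, 7))).
Decompose cons/2: node(7, 0, m) ≐ node(7, 0, m),  q(cons(6, 6)) ≐ q(Y1).
Delete trivial equation node(7, 0, m) ≐ node(7, 0, m).
Decompose q/1: cons(6, 6) ≐ Y1.
Bind Y1 := cons(6, 6). Substituting into the earlier bindings gives Y := cons(q(q(h(cons(cons(6, 6), 7)))), h(cons(cons(6, 6), 7))), T := cons(cons(6, 6), 7), Q := q(h(cons(cons(6, 6), 7))), X := cons(cons(6, 6), 7).
MGU = { Y := cons(q(q(h(cons(cons(6, 6), 7)))), h(cons(cons(6, 6), 7))), T := cons(cons(6, 6), 7), Q := q(h(cons(cons(6, 6), 7))), X := cons(cons(6, 6), 7), Y1 := cons(6, 6) }, so Y := cons(q(q(h(cons(cons(6, 6), 7)))), h(cons(cons(6, 6), 7))).

cons(q(q(h(cons(cons(6, 6), 7)))), h(cons(cons(6, 6), 7)))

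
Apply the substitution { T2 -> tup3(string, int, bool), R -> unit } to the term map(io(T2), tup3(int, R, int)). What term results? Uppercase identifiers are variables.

Replace each occurrence of T2 with tup3(string, int, bool).
Replace each occurrence of R with unit.
Result: map(io(tup3(string, int, bool)), tup3(int, unit, int)).

map(io(tup3(string, int, bool)), tup3(int, unit, int))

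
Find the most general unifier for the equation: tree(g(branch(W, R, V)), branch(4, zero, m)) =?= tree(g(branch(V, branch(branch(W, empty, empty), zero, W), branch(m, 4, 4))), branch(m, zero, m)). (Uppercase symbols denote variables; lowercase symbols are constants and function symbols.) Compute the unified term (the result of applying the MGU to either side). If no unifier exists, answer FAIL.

FAIL

Decompose tree/2: g(branch(W, R, V)) =?= g(branch(V, branch(branch(W, empty, empty), zero, W), branch(m, 4, 4))),  branch(4, zero, m) =?= branch(m, zero, m).
Decompose g/1: branch(W, R, V) =?= branch(V, branch(branch(W, empty, empty), zero, W), branch(m, 4, 4)).
Decompose branch/3: W =?= V,  R =?= branch(branch(W, empty, empty), zero, W),  V =?= branch(m, 4, 4).
Bind W := V; substituting into the one remaining equation that mentions W gives: R =?= branch(branch(V, empty, empty), zero, V).
Bind R := branch(branch(V, empty, empty), zero, V); no other remaining equation mentions R.
Bind V := branch(m, 4, 4); no other remaining equation mentions V. Substituting into the earlier bindings gives W := branch(m, 4, 4), R := branch(branch(branch(m, 4, 4), empty, empty), zero, branch(m, 4, 4)).
Decompose branch/3: 4 =?= m,  zero =?= zero,  m =?= m.
Clash: constants 4 and m differ; no unifier exists.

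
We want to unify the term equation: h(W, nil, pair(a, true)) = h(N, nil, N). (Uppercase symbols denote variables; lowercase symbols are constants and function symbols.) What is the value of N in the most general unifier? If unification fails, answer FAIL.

Decompose h/3: W = N,  nil = nil,  pair(a, true) = N.
Bind W := N; no other remaining equation mentions W.
Delete trivial equation nil = nil.
Bind N := pair(a, true). Substituting into the earlier binding gives W := pair(a, true).
MGU = { W ↦ pair(a, true), N ↦ pair(a, true) }, so N ↦ pair(a, true).

pair(a, true)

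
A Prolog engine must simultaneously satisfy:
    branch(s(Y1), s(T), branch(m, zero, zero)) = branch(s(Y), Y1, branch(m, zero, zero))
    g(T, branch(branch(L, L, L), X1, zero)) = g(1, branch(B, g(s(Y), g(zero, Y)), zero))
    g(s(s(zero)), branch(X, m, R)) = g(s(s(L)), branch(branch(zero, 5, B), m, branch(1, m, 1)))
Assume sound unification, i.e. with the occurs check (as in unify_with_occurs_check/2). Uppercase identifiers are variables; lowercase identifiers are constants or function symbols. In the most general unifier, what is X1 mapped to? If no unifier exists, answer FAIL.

Decompose branch/3: s(Y1) = s(Y),  s(T) = Y1,  branch(m, zero, zero) = branch(m, zero, zero).
Decompose s/1: Y1 = Y.
Bind Y1 := Y; substituting into the one remaining equation that mentions Y1 gives: s(T) = Y.
Bind Y := s(T); substituting into the one remaining equation that mentions Y gives: g(T, branch(branch(L, L, L), X1, zero)) = g(1, branch(B, g(s(s(T)), g(zero, s(T))), zero)). Substituting into the earlier binding gives Y1 := s(T).
Delete trivial equation branch(m, zero, zero) = branch(m, zero, zero).
Decompose g/2: T = 1,  branch(branch(L, L, L), X1, zero) = branch(B, g(s(s(T)), g(zero, s(T))), zero).
Bind T := 1; substituting into the one remaining equation that mentions T gives: branch(branch(L, L, L), X1, zero) = branch(B, g(s(s(1)), g(zero, s(1))), zero). Substituting into the earlier bindings gives Y1 := s(1), Y := s(1).
Decompose branch/3: branch(L, L, L) = B,  X1 = g(s(s(1)), g(zero, s(1))),  zero = zero.
Bind B := branch(L, L, L); substituting into the one remaining equation that mentions B gives: g(s(s(zero)), branch(X, m, R)) = g(s(s(L)), branch(branch(zero, 5, branch(L, L, L)), m, branch(1, m, 1))).
Bind X1 := g(s(s(1)), g(zero, s(1))); no other remaining equation mentions X1.
Delete trivial equation zero = zero.
Decompose g/2: s(s(zero)) = s(s(L)),  branch(X, m, R) = branch(branch(zero, 5, branch(L, L, L)), m, branch(1, m, 1)).
Decompose s/1: s(zero) = s(L).
Decompose s/1: zero = L.
Bind L := zero; substituting into the remaining equation gives: branch(X, m, R) = branch(branch(zero, 5, branch(zero, zero, zero)), m, branch(1, m, 1)). Substituting into the earlier binding gives B := branch(zero, zero, zero).
Decompose branch/3: X = branch(zero, 5, branch(zero, zero, zero)),  m = m,  R = branch(1, m, 1).
Bind X := branch(zero, 5, branch(zero, zero, zero)); no other remaining equation mentions X.
Delete trivial equation m = m.
Bind R := branch(1, m, 1).
MGU = { Y1 -> s(1), Y -> s(1), T -> 1, B -> branch(zero, zero, zero), X1 -> g(s(s(1)), g(zero, s(1))), L -> zero, X -> branch(zero, 5, branch(zero, zero, zero)), R -> branch(1, m, 1) }, so X1 -> g(s(s(1)), g(zero, s(1))).

g(s(s(1)), g(zero, s(1)))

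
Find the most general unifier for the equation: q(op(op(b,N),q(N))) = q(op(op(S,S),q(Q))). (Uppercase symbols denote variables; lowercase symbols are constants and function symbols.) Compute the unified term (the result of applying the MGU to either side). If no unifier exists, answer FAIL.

Decompose q/1: op(op(b,N),q(N)) = op(op(S,S),q(Q)).
Decompose op/2: op(b,N) = op(S,S),  q(N) = q(Q).
Decompose op/2: b = S,  N = S.
Bind S := b; substituting into the one remaining equation that mentions S gives: N = b.
Bind N := b; substituting into the remaining equation gives: q(b) = q(Q).
Decompose q/1: b = Q.
Bind Q := b.
Applying the MGU to either side gives q(op(op(b,b),q(b))).

q(op(op(b,b),q(b)))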